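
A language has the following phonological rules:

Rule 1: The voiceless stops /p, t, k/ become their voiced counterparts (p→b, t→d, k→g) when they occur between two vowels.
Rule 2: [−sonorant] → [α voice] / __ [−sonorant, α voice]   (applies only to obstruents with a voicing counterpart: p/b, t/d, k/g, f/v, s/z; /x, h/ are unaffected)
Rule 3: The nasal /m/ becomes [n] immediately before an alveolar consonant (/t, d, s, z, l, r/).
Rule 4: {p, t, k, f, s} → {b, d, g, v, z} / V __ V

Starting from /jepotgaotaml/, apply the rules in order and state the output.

jebodgaodanl

Rule 1 (intervocalic voicing): /p/ is a voiceless stop between vowels /e/ and /o/, so it voices to [b]. /t/ is a voiceless stop between vowels /o/ and /a/, so it voices to [d]. /jepotgaotaml/ → jebotgaodaml.
Rule 2 (regressive voicing assimilation): /t/ precedes the voiced obstruent /g/, so it voices to [d] by assimilation. /jebotgaodaml/ → jebodgaodaml.
Rule 3 (nasal place assimilation): /m/ precedes the alveolar consonant /l/, so it assimilates in place to [n]. /jebodgaodaml/ → jebodgaodanl.
Rule 4 (intervocalic voicing): no segment meets the environment; /jebodgaodanl/ is unchanged.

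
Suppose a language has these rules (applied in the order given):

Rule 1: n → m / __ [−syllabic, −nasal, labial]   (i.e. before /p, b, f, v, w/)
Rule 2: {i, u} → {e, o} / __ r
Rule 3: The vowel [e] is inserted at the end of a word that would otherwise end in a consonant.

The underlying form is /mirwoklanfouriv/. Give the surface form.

merwoklamfoorive

Rule 1 (nasal place assimilation): /n/ precedes the labial consonant /f/, so it assimilates in place to [m]. /mirwoklanfouriv/ → mirwoklamfouriv.
Rule 2 (pre-rhotic lowering): /i/ is a high vowel immediately before /r/, so it lowers to [e]. /u/ is a high vowel immediately before /r/, so it lowers to [o]. /mirwoklamfouriv/ → merwoklamfooriv.
Rule 3 (final e-epenthesis): the form ends in the consonant /v/, so [e] is inserted word-finally. /merwoklamfooriv/ → merwoklamfoorive.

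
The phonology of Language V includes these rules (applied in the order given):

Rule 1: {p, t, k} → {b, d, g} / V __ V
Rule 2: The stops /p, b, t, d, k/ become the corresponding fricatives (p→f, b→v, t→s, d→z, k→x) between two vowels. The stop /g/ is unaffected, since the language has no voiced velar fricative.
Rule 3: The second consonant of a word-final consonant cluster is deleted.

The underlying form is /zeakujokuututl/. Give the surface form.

Rule 1 (intervocalic voicing): /k/ is a voiceless stop between vowels /a/ and /u/, so it voices to [g]. /k/ is a voiceless stop between vowels /o/ and /u/, so it voices to [g]. /t/ is a voiceless stop between vowels /u/ and /u/, so it voices to [d]. /zeakujokuututl/ → zeagujoguudutl.
Rule 2 (intervocalic spirantization): /d/ is a stop between vowels /u/ and /u/, so it spirantizes to the fricative [z]. /zeagujoguudutl/ → zeagujoguuzutl.
Rule 3 (final cluster simplification): /l/ is the second consonant of a word-final cluster /tl/, so it deletes. /zeagujoguuzutl/ → zeagujoguuzut.

zeagujoguuzut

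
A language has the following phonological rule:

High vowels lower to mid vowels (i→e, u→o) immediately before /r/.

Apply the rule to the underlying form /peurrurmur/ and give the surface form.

/u/ is a high vowel immediately before /r/, so it lowers to [o].
/u/ is a high vowel immediately before /r/, so it lowers to [o].
/u/ is a high vowel immediately before /r/, so it lowers to [o].
Surface form: [peorrormor].

peorrormor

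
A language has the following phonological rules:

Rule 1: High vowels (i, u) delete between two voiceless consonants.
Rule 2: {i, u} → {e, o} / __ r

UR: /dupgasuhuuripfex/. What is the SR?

dupgashuoripfex

Rule 1 (high vowel syncope): /u/ is a high vowel flanked by voiceless consonants /s/ and /h/, so it deletes. /dupgasuhuuripfex/ → dupgashuuripfex.
Rule 2 (pre-rhotic lowering): /u/ is a high vowel immediately before /r/, so it lowers to [o]. /dupgashuuripfex/ → dupgashuoripfex.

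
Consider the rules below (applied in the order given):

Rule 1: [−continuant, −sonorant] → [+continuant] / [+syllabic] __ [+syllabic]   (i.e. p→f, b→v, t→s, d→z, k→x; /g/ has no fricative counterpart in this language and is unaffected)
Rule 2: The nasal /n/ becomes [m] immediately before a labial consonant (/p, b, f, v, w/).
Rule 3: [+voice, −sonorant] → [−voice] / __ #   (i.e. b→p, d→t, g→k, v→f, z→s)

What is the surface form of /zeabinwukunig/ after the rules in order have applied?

Rule 1 (intervocalic spirantization): /b/ is a stop between vowels /a/ and /i/, so it spirantizes to the fricative [v]. /k/ is a stop between vowels /u/ and /u/, so it spirantizes to the fricative [x]. /zeabinwukunig/ → zeavinwuxunig.
Rule 2 (nasal place assimilation): /n/ precedes the labial consonant /w/, so it assimilates in place to [m]. /zeavinwuxunig/ → zeavimwuxunig.
Rule 3 (final devoicing): /g/ is a voiced obstruent in word-final position, so it devoices to [k]. /zeavimwuxunig/ → zeavimwuxunik.

zeavimwuxunik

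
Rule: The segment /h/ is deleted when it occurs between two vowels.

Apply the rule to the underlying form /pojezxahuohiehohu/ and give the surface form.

/h/ occurs between vowels /a/ and /u/, so it deletes.
/h/ occurs between vowels /o/ and /i/, so it deletes.
/h/ occurs between vowels /e/ and /o/, so it deletes.
/h/ occurs between vowels /o/ and /u/, so it deletes.
Surface form: [pojezxauoieou].

pojezxauoieou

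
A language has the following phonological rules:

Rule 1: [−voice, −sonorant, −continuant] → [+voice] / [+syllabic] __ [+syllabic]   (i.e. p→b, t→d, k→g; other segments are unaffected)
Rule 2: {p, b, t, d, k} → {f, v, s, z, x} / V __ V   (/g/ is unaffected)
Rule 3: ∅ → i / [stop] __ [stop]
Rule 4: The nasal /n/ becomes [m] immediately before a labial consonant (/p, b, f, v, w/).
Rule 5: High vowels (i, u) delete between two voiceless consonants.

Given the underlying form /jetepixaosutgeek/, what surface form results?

Rule 1 (intervocalic voicing): /t/ is a voiceless stop between vowels /e/ and /e/, so it voices to [d]. /p/ is a voiceless stop between vowels /e/ and /i/, so it voices to [b]. /jetepixaosutgeek/ → jedebixaosutgeek.
Rule 2 (intervocalic spirantization): /d/ is a stop between vowels /e/ and /e/, so it spirantizes to the fricative [z]. /b/ is a stop between vowels /e/ and /i/, so it spirantizes to the fricative [v]. /jedebixaosutgeek/ → jezevixaosutgeek.
Rule 3 (stop-cluster i-epenthesis): /t/ and /g/ form a stop–stop cluster, so [i] is inserted between them. /jezevixaosutgeek/ → jezevixaosutigeek.
Rule 4 (nasal place assimilation): no segment meets the environment; /jezevixaosutigeek/ is unchanged.
Rule 5 (high vowel syncope): /u/ is a high vowel flanked by voiceless consonants /s/ and /t/, so it deletes. /jezevixaosutigeek/ → jezevixaostigeek.

jezevixaostigeek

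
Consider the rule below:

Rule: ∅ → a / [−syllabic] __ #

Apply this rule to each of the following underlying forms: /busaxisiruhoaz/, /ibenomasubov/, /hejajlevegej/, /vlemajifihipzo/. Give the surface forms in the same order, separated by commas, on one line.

/busaxisiruhoaz/: the form ends in the consonant /z/, so [a] is inserted word-finally. → [busaxisiruhoaza].
/ibenomasubov/: the form ends in the consonant /v/, so [a] is inserted word-finally. → [ibenomasubova].
/hejajlevegej/: the form ends in the consonant /j/, so [a] is inserted word-finally. → [hejajlevegeja].
/vlemajifihipzo/: the rule's environment is not met; surfaces unchanged as [vlemajifihipzo].

busaxisiruhoaza, ibenomasubova, hejajlevegeja, vlemajifihipzo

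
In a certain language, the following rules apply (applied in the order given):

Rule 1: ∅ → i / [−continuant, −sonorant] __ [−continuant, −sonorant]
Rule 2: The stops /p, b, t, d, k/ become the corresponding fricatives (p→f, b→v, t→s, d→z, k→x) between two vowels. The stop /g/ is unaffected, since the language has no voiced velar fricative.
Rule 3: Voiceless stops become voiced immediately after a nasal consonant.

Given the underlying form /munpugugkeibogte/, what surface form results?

munbugugixeivogise

Rule 1 (stop-cluster i-epenthesis): /g/ and /k/ form a stop–stop cluster, so [i] is inserted between them. /g/ and /t/ form a stop–stop cluster, so [i] is inserted between them. /munpugugkeibogte/ → munpugugikeibogite.
Rule 2 (intervocalic spirantization): /k/ is a stop between vowels /i/ and /e/, so it spirantizes to the fricative [x]. /b/ is a stop between vowels /i/ and /o/, so it spirantizes to the fricative [v]. /t/ is a stop between vowels /i/ and /e/, so it spirantizes to the fricative [s]. /munpugugikeibogite/ → munpugugixeivogise.
Rule 3 (post-nasal voicing): /p/ is a voiceless stop immediately after the nasal /n/, so it voices to [b]. /munpugugixeivogise/ → munbugugixeivogise.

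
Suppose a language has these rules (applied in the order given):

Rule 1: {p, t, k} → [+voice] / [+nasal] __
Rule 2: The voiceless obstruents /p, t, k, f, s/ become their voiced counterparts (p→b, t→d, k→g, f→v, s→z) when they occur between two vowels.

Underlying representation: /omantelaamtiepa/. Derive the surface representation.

omandelaamdieba

Rule 1 (post-nasal voicing): /t/ is a voiceless stop immediately after the nasal /n/, so it voices to [d]. /t/ is a voiceless stop immediately after the nasal /m/, so it voices to [d]. /omantelaamtiepa/ → omandelaamdiepa.
Rule 2 (intervocalic voicing): /p/ is a voiceless obstruent between vowels /e/ and /a/, so it voices to [b]. /omandelaamdiepa/ → omandelaamdieba.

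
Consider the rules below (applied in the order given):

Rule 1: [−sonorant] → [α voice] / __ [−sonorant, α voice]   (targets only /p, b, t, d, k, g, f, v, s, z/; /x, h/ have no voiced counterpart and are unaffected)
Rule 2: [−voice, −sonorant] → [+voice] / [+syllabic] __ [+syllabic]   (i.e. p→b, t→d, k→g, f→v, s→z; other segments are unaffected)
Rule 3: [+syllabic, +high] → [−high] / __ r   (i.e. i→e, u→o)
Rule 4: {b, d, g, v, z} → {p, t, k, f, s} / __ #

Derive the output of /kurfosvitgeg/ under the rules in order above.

korfozvidgek

Rule 1 (regressive voicing assimilation): /s/ precedes the voiced obstruent /v/, so it voices to [z] by assimilation. /t/ precedes the voiced obstruent /g/, so it voices to [d] by assimilation. /kurfosvitgeg/ → kurfozvidgeg.
Rule 2 (intervocalic voicing): no segment meets the environment; /kurfozvidgeg/ is unchanged.
Rule 3 (pre-rhotic lowering): /u/ is a high vowel immediately before /r/, so it lowers to [o]. /kurfozvidgeg/ → korfozvidgeg.
Rule 4 (final devoicing): /g/ is a voiced obstruent in word-final position, so it devoices to [k]. /korfozvidgeg/ → korfozvidgek.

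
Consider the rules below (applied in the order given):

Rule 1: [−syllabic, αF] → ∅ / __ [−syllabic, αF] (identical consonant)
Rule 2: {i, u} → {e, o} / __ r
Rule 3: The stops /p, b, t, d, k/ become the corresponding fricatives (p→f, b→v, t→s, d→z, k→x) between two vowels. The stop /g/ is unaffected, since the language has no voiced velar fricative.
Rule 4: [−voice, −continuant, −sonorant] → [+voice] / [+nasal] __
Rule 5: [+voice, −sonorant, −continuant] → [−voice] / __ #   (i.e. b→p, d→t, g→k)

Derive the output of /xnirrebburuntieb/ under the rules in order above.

Rule 1 (degemination): /rr/ is a geminate; the first /r/ deletes. /bb/ is a geminate; the first /b/ deletes. /xnirrebburuntieb/ → xnireburuntieb.
Rule 2 (pre-rhotic lowering): /i/ is a high vowel immediately before /r/, so it lowers to [e]. /u/ is a high vowel immediately before /r/, so it lowers to [o]. /xnireburuntieb/ → xnereboruntieb.
Rule 3 (intervocalic spirantization): /b/ is a stop between vowels /e/ and /o/, so it spirantizes to the fricative [v]. /xnereboruntieb/ → xnerevoruntieb.
Rule 4 (post-nasal voicing): /t/ is a voiceless stop immediately after the nasal /n/, so it voices to [d]. /xnerevoruntieb/ → xnerevorundieb.
Rule 5 (final devoicing): /b/ is a voiced stop in word-final position, so it devoices to [p]. /xnerevorundieb/ → xnerevorundiep.

xnerevorundiep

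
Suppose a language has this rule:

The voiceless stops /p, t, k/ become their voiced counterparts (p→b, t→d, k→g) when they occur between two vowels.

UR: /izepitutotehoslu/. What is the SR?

izebidudodehoslu

/p/ is a voiceless stop between vowels /e/ and /i/, so it voices to [b].
/t/ is a voiceless stop between vowels /i/ and /u/, so it voices to [d].
/t/ is a voiceless stop between vowels /u/ and /o/, so it voices to [d].
/t/ is a voiceless stop between vowels /o/ and /e/, so it voices to [d].
Surface form: [izebidudodehoslu].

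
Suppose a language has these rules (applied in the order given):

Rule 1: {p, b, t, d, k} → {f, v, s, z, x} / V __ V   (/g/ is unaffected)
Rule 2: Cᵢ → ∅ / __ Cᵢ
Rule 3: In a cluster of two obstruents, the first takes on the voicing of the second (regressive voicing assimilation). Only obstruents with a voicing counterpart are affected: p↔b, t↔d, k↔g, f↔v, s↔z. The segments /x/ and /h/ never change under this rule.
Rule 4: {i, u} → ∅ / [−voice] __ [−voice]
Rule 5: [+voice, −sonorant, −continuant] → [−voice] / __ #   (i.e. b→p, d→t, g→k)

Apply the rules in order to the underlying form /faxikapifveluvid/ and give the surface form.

Rule 1 (intervocalic spirantization): /k/ is a stop between vowels /i/ and /a/, so it spirantizes to the fricative [x]. /p/ is a stop between vowels /a/ and /i/, so it spirantizes to the fricative [f]. /faxikapifveluvid/ → faxixafifveluvid.
Rule 2 (degemination): no segment meets the environment; /faxixafifveluvid/ is unchanged.
Rule 3 (regressive voicing assimilation): /f/ precedes the voiced obstruent /v/, so it voices to [v] by assimilation. /faxixafifveluvid/ → faxixafivveluvid.
Rule 4 (high vowel syncope): /i/ is a high vowel flanked by voiceless consonants /x/ and /x/, so it deletes. /faxixafivveluvid/ → faxxafivveluvid.
Rule 5 (final devoicing): /d/ is a voiced stop in word-final position, so it devoices to [t]. /faxxafivveluvid/ → faxxafivveluvit.

faxxafivveluvit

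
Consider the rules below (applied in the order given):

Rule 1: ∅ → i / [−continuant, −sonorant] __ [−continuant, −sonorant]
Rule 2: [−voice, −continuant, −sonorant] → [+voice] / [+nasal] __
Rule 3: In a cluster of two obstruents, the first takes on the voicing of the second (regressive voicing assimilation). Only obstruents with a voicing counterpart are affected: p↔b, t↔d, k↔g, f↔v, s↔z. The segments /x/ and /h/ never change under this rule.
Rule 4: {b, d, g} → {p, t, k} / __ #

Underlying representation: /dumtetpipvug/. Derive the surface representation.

Rule 1 (stop-cluster i-epenthesis): /t/ and /p/ form a stop–stop cluster, so [i] is inserted between them. /dumtetpipvug/ → dumtetipipvug.
Rule 2 (post-nasal voicing): /t/ is a voiceless stop immediately after the nasal /m/, so it voices to [d]. /dumtetipipvug/ → dumdetipipvug.
Rule 3 (regressive voicing assimilation): /p/ precedes the voiced obstruent /v/, so it voices to [b] by assimilation. /dumdetipipvug/ → dumdetipibvug.
Rule 4 (final devoicing): /g/ is a voiced stop in word-final position, so it devoices to [k]. /dumdetipibvug/ → dumdetipibvuk.

dumdetipibvuk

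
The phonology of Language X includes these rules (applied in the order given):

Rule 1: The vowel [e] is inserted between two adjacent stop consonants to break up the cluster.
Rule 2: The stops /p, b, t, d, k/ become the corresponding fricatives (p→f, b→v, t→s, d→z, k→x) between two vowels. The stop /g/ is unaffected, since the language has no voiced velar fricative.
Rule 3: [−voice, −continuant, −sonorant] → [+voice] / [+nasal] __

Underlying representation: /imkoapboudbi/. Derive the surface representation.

imgoafevouzevi

Rule 1 (stop-cluster e-epenthesis): /p/ and /b/ form a stop–stop cluster, so [e] is inserted between them. /d/ and /b/ form a stop–stop cluster, so [e] is inserted between them. /imkoapboudbi/ → imkoapeboudebi.
Rule 2 (intervocalic spirantization): /p/ is a stop between vowels /a/ and /e/, so it spirantizes to the fricative [f]. /b/ is a stop between vowels /e/ and /o/, so it spirantizes to the fricative [v]. /d/ is a stop between vowels /u/ and /e/, so it spirantizes to the fricative [z]. /b/ is a stop between vowels /e/ and /i/, so it spirantizes to the fricative [v]. /imkoapeboudebi/ → imkoafevouzevi.
Rule 3 (post-nasal voicing): /k/ is a voiceless stop immediately after the nasal /m/, so it voices to [g]. /imkoafevouzevi/ → imgoafevouzevi.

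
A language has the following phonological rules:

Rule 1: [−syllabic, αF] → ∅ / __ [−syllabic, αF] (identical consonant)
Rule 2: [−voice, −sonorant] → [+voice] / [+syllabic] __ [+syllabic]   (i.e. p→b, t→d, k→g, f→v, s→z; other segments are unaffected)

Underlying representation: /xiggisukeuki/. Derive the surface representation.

Rule 1 (degemination): /gg/ is a geminate; the first /g/ deletes. /xiggisukeuki/ → xigisukeuki.
Rule 2 (intervocalic voicing): /s/ is a voiceless obstruent between vowels /i/ and /u/, so it voices to [z]. /k/ is a voiceless obstruent between vowels /u/ and /e/, so it voices to [g]. /k/ is a voiceless obstruent between vowels /u/ and /i/, so it voices to [g]. /xigisukeuki/ → xigizugeugi.

xigizugeugi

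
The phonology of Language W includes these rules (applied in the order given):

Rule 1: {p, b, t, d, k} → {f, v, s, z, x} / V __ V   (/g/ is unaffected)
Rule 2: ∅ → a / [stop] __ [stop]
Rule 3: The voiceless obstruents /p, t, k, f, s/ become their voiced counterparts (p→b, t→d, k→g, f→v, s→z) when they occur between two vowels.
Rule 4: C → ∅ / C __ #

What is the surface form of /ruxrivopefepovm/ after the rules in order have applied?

Rule 1 (intervocalic spirantization): /p/ is a stop between vowels /o/ and /e/, so it spirantizes to the fricative [f]. /p/ is a stop between vowels /e/ and /o/, so it spirantizes to the fricative [f]. /ruxrivopefepovm/ → ruxrivofefefovm.
Rule 2 (stop-cluster a-epenthesis): no segment meets the environment; /ruxrivofefefovm/ is unchanged.
Rule 3 (intervocalic voicing): /f/ is a voiceless obstruent between vowels /o/ and /e/, so it voices to [v]. /f/ is a voiceless obstruent between vowels /e/ and /e/, so it voices to [v]. /f/ is a voiceless obstruent between vowels /e/ and /o/, so it voices to [v]. /ruxrivofefefovm/ → ruxrivovevevovm.
Rule 4 (final cluster simplification): /m/ is the second consonant of a word-final cluster /vm/, so it deletes. /ruxrivovevevovm/ → ruxrivovevevov.

ruxrivovevevov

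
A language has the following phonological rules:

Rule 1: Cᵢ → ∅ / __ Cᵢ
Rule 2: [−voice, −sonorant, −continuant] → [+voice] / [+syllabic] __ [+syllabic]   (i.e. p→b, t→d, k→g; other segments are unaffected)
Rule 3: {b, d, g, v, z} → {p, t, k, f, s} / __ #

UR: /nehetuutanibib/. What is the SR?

neheduudanibip

Rule 1 (degemination): no segment meets the environment; /nehetuutanibib/ is unchanged.
Rule 2 (intervocalic voicing): /t/ is a voiceless stop between vowels /e/ and /u/, so it voices to [d]. /t/ is a voiceless stop between vowels /u/ and /a/, so it voices to [d]. /nehetuutanibib/ → neheduudanibib.
Rule 3 (final devoicing): /b/ is a voiced obstruent in word-final position, so it devoices to [p]. /neheduudanibib/ → neheduudanibip.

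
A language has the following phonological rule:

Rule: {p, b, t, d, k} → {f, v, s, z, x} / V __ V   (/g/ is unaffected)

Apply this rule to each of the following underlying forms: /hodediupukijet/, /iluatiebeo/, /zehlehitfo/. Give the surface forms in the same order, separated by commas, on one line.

/hodediupukijet/: /d/ is a stop between vowels /o/ and /e/, so it spirantizes to the fricative [z]. /d/ is a stop between vowels /e/ and /i/, so it spirantizes to the fricative [z]. /p/ is a stop between vowels /u/ and /u/, so it spirantizes to the fricative [f]. /k/ is a stop between vowels /u/ and /i/, so it spirantizes to the fricative [x]. → [hozeziufuxijet].
/iluatiebeo/: /t/ is a stop between vowels /a/ and /i/, so it spirantizes to the fricative [s]. /b/ is a stop between vowels /e/ and /e/, so it spirantizes to the fricative [v]. → [iluasieveo].
/zehlehitfo/: the rule's environment is not met; surfaces unchanged as [zehlehitfo].

hozeziufuxijet, iluasieveo, zehlehitfo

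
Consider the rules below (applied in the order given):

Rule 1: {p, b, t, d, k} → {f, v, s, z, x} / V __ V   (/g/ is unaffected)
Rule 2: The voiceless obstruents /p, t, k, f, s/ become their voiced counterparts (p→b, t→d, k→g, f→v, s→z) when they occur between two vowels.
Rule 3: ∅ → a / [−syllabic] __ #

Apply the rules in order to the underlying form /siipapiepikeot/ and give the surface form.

siivavievixeota

Rule 1 (intervocalic spirantization): /p/ is a stop between vowels /i/ and /a/, so it spirantizes to the fricative [f]. /p/ is a stop between vowels /a/ and /i/, so it spirantizes to the fricative [f]. /p/ is a stop between vowels /e/ and /i/, so it spirantizes to the fricative [f]. /k/ is a stop between vowels /i/ and /e/, so it spirantizes to the fricative [x]. /siipapiepikeot/ → siifafiefixeot.
Rule 2 (intervocalic voicing): /f/ is a voiceless obstruent between vowels /i/ and /a/, so it voices to [v]. /f/ is a voiceless obstruent between vowels /a/ and /i/, so it voices to [v]. /f/ is a voiceless obstruent between vowels /e/ and /i/, so it voices to [v]. /siifafiefixeot/ → siivavievixeot.
Rule 3 (final a-epenthesis): the form ends in the consonant /t/, so [a] is inserted word-finally. /siivavievixeot/ → siivavievixeota.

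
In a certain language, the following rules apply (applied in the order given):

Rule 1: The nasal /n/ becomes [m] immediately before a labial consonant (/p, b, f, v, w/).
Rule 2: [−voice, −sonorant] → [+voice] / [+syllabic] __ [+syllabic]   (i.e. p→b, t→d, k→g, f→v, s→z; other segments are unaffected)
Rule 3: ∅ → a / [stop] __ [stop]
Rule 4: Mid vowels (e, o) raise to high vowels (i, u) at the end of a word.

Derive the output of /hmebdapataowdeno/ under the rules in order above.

hmebadabadaowdenu

Rule 1 (nasal place assimilation): no segment meets the environment; /hmebdapataowdeno/ is unchanged.
Rule 2 (intervocalic voicing): /p/ is a voiceless obstruent between vowels /a/ and /a/, so it voices to [b]. /t/ is a voiceless obstruent between vowels /a/ and /a/, so it voices to [d]. /hmebdapataowdeno/ → hmebdabadaowdeno.
Rule 3 (stop-cluster a-epenthesis): /b/ and /d/ form a stop–stop cluster, so [a] is inserted between them. /hmebdabadaowdeno/ → hmebadabadaowdeno.
Rule 4 (final vowel raising): /o/ is a mid vowel in word-final position, so it raises to [u]. /hmebadabadaowdeno/ → hmebadabadaowdenu.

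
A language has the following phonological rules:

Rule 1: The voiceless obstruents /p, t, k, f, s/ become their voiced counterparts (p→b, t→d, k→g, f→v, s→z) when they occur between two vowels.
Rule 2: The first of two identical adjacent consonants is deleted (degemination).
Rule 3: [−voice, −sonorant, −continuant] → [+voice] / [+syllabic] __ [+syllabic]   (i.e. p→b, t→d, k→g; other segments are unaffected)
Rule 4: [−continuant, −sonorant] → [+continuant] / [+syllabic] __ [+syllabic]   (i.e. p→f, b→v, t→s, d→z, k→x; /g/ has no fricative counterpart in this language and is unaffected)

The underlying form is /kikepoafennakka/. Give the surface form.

Rule 1 (intervocalic voicing): /k/ is a voiceless obstruent between vowels /i/ and /e/, so it voices to [g]. /p/ is a voiceless obstruent between vowels /e/ and /o/, so it voices to [b]. /f/ is a voiceless obstruent between vowels /a/ and /e/, so it voices to [v]. /kikepoafennakka/ → kigeboavennakka.
Rule 2 (degemination): /nn/ is a geminate; the first /n/ deletes. /kk/ is a geminate; the first /k/ deletes. /kigeboavennakka/ → kigeboavenaka.
Rule 3 (intervocalic voicing): /k/ is a voiceless stop between vowels /a/ and /a/, so it voices to [g]. /kigeboavenaka/ → kigeboavenaga.
Rule 4 (intervocalic spirantization): /b/ is a stop between vowels /e/ and /o/, so it spirantizes to the fricative [v]. /kigeboavenaga/ → kigevoavenaga.

kigevoavenaga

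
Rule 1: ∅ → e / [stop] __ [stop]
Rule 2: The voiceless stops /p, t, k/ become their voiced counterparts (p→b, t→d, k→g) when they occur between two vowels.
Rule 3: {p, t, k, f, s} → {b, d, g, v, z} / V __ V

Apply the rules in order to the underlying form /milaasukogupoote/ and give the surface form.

Rule 1 (stop-cluster e-epenthesis): no segment meets the environment; /milaasukogupoote/ is unchanged.
Rule 2 (intervocalic voicing): /k/ is a voiceless stop between vowels /u/ and /o/, so it voices to [g]. /p/ is a voiceless stop between vowels /u/ and /o/, so it voices to [b]. /t/ is a voiceless stop between vowels /o/ and /e/, so it voices to [d]. /milaasukogupoote/ → milaasugoguboode.
Rule 3 (intervocalic voicing): /s/ is a voiceless obstruent between vowels /a/ and /u/, so it voices to [z]. /milaasugoguboode/ → milaazugoguboode.

milaazugoguboode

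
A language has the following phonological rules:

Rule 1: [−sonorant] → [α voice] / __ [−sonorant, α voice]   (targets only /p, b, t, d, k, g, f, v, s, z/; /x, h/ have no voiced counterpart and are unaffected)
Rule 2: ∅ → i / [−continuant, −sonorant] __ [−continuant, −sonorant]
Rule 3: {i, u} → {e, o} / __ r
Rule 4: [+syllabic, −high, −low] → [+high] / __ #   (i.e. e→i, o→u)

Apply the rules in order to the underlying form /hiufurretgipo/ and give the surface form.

Rule 1 (regressive voicing assimilation): /t/ precedes the voiced obstruent /g/, so it voices to [d] by assimilation. /hiufurretgipo/ → hiufurredgipo.
Rule 2 (stop-cluster i-epenthesis): /d/ and /g/ form a stop–stop cluster, so [i] is inserted between them. /hiufurredgipo/ → hiufurredigipo.
Rule 3 (pre-rhotic lowering): /u/ is a high vowel immediately before /r/, so it lowers to [o]. /hiufurredigipo/ → hiuforredigipo.
Rule 4 (final vowel raising): /o/ is a mid vowel in word-final position, so it raises to [u]. /hiuforredigipo/ → hiuforredigipu.

hiuforredigipu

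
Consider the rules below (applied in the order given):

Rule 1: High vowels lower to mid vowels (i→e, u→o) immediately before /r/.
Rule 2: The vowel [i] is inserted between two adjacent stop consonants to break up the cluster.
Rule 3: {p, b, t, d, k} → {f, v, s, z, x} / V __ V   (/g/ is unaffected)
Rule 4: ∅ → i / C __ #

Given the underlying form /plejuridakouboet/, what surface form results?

plejorizaxouvoeti

Rule 1 (pre-rhotic lowering): /u/ is a high vowel immediately before /r/, so it lowers to [o]. /plejuridakouboet/ → plejoridakouboet.
Rule 2 (stop-cluster i-epenthesis): no segment meets the environment; /plejoridakouboet/ is unchanged.
Rule 3 (intervocalic spirantization): /d/ is a stop between vowels /i/ and /a/, so it spirantizes to the fricative [z]. /k/ is a stop between vowels /a/ and /o/, so it spirantizes to the fricative [x]. /b/ is a stop between vowels /u/ and /o/, so it spirantizes to the fricative [v]. /plejoridakouboet/ → plejorizaxouvoet.
Rule 4 (final i-epenthesis): the form ends in the consonant /t/, so [i] is inserted word-finally. /plejorizaxouvoet/ → plejorizaxouvoeti.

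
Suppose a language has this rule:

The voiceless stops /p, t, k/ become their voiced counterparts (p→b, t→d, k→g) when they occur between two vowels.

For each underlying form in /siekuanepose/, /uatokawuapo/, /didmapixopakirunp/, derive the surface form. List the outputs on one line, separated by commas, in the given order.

/siekuanepose/: /k/ is a voiceless stop between vowels /e/ and /u/, so it voices to [g]. /p/ is a voiceless stop between vowels /e/ and /o/, so it voices to [b]. → [sieguanebose].
/uatokawuapo/: /t/ is a voiceless stop between vowels /a/ and /o/, so it voices to [d]. /k/ is a voiceless stop between vowels /o/ and /a/, so it voices to [g]. /p/ is a voiceless stop between vowels /a/ and /o/, so it voices to [b]. → [uadogawuabo].
/didmapixopakirunp/: /p/ is a voiceless stop between vowels /a/ and /i/, so it voices to [b]. /p/ is a voiceless stop between vowels /o/ and /a/, so it voices to [b]. /k/ is a voiceless stop between vowels /a/ and /i/, so it voices to [g]. → [didmabixobagirunp].

sieguanebose, uadogawuabo, didmabixobagirunp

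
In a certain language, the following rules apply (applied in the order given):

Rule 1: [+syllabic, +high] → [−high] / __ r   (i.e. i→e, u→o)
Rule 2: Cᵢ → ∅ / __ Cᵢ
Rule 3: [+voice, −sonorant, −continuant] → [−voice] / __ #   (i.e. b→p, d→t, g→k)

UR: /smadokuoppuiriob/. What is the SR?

Rule 1 (pre-rhotic lowering): /i/ is a high vowel immediately before /r/, so it lowers to [e]. /smadokuoppuiriob/ → smadokuoppueriob.
Rule 2 (degemination): /pp/ is a geminate; the first /p/ deletes. /smadokuoppueriob/ → smadokuopueriob.
Rule 3 (final devoicing): /b/ is a voiced stop in word-final position, so it devoices to [p]. /smadokuopueriob/ → smadokuopueriop.

smadokuopueriop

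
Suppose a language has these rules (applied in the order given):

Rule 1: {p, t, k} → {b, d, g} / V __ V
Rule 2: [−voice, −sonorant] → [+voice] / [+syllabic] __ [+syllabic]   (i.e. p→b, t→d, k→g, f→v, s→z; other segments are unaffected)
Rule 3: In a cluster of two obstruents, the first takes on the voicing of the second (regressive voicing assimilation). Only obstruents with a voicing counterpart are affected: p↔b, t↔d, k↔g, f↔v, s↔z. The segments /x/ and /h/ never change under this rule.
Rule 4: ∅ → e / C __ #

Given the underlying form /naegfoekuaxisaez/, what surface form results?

Rule 1 (intervocalic voicing): /k/ is a voiceless stop between vowels /e/ and /u/, so it voices to [g]. /naegfoekuaxisaez/ → naegfoeguaxisaez.
Rule 2 (intervocalic voicing): /s/ is a voiceless obstruent between vowels /i/ and /a/, so it voices to [z]. /naegfoeguaxisaez/ → naegfoeguaxizaez.
Rule 3 (regressive voicing assimilation): /g/ precedes the voiceless obstruent /f/, so it devoices to [k] by assimilation. /naegfoeguaxizaez/ → naekfoeguaxizaez.
Rule 4 (final e-epenthesis): the form ends in the consonant /z/, so [e] is inserted word-finally. /naekfoeguaxizaez/ → naekfoeguaxizaeze.

naekfoeguaxizaeze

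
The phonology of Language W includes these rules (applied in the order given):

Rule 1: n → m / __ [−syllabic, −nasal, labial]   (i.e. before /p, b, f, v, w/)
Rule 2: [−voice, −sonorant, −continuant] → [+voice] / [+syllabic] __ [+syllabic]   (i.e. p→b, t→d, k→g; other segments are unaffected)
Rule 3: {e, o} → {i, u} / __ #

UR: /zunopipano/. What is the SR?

Rule 1 (nasal place assimilation): no segment meets the environment; /zunopipano/ is unchanged.
Rule 2 (intervocalic voicing): /p/ is a voiceless stop between vowels /o/ and /i/, so it voices to [b]. /p/ is a voiceless stop between vowels /i/ and /a/, so it voices to [b]. /zunopipano/ → zunobibano.
Rule 3 (final vowel raising): /o/ is a mid vowel in word-final position, so it raises to [u]. /zunobibano/ → zunobibanu.

zunobibanu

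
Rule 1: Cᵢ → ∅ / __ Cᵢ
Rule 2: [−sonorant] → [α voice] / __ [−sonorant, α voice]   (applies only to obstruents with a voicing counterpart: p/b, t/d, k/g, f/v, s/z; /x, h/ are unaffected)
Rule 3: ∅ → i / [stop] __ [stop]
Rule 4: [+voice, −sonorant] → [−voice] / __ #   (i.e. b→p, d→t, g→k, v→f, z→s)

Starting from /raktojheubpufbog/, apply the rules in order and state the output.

rakitojheupipuvbok

Rule 1 (degemination): no segment meets the environment; /raktojheubpufbog/ is unchanged.
Rule 2 (regressive voicing assimilation): /b/ precedes the voiceless obstruent /p/, so it devoices to [p] by assimilation. /f/ precedes the voiced obstruent /b/, so it voices to [v] by assimilation. /raktojheubpufbog/ → raktojheuppuvbog.
Rule 3 (stop-cluster i-epenthesis): /k/ and /t/ form a stop–stop cluster, so [i] is inserted between them. /p/ and /p/ form a stop–stop cluster, so [i] is inserted between them. /raktojheuppuvbog/ → rakitojheupipuvbog.
Rule 4 (final devoicing): /g/ is a voiced obstruent in word-final position, so it devoices to [k]. /rakitojheupipuvbog/ → rakitojheupipuvbok.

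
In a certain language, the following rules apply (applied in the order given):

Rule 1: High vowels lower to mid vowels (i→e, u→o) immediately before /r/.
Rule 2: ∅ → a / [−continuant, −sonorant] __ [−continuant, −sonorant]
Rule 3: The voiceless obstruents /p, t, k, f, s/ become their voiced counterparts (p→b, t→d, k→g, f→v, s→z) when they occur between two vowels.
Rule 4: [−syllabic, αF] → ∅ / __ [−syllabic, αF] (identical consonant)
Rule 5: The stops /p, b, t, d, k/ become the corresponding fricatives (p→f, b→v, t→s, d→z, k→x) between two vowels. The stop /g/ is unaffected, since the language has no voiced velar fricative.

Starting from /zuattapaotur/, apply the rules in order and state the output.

zuazazavaozor

Rule 1 (pre-rhotic lowering): /u/ is a high vowel immediately before /r/, so it lowers to [o]. /zuattapaotur/ → zuattapaotor.
Rule 2 (stop-cluster a-epenthesis): /t/ and /t/ form a stop–stop cluster, so [a] is inserted between them. /zuattapaotor/ → zuatatapaotor.
Rule 3 (intervocalic voicing): /t/ is a voiceless obstruent between vowels /a/ and /a/, so it voices to [d]. /t/ is a voiceless obstruent between vowels /a/ and /a/, so it voices to [d]. /p/ is a voiceless obstruent between vowels /a/ and /a/, so it voices to [b]. /t/ is a voiceless obstruent between vowels /o/ and /o/, so it voices to [d]. /zuatatapaotor/ → zuadadabaodor.
Rule 4 (degemination): no segment meets the environment; /zuadadabaodor/ is unchanged.
Rule 5 (intervocalic spirantization): /d/ is a stop between vowels /a/ and /a/, so it spirantizes to the fricative [z]. /d/ is a stop between vowels /a/ and /a/, so it spirantizes to the fricative [z]. /b/ is a stop between vowels /a/ and /a/, so it spirantizes to the fricative [v]. /d/ is a stop between vowels /o/ and /o/, so it spirantizes to the fricative [z]. /zuadadabaodor/ → zuazazavaozor.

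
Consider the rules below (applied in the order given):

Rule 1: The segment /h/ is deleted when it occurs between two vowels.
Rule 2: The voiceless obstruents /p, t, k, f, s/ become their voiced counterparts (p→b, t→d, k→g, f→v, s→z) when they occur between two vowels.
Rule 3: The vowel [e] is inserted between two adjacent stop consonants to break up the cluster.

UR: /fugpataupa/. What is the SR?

Rule 1 (intervocalic h-deletion): no segment meets the environment; /fugpataupa/ is unchanged.
Rule 2 (intervocalic voicing): /t/ is a voiceless obstruent between vowels /a/ and /a/, so it voices to [d]. /p/ is a voiceless obstruent between vowels /u/ and /a/, so it voices to [b]. /fugpataupa/ → fugpadauba.
Rule 3 (stop-cluster e-epenthesis): /g/ and /p/ form a stop–stop cluster, so [e] is inserted between them. /fugpadauba/ → fugepadauba.

fugepadauba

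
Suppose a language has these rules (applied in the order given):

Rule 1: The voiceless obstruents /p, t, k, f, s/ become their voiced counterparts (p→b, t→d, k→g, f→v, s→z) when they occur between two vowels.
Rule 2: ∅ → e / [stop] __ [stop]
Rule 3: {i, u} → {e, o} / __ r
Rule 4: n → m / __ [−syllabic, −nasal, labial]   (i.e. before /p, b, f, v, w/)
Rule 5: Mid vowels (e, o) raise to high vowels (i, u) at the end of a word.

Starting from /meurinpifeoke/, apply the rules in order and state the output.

meorimpiveogi

Rule 1 (intervocalic voicing): /f/ is a voiceless obstruent between vowels /i/ and /e/, so it voices to [v]. /k/ is a voiceless obstruent between vowels /o/ and /e/, so it voices to [g]. /meurinpifeoke/ → meurinpiveoge.
Rule 2 (stop-cluster e-epenthesis): no segment meets the environment; /meurinpiveoge/ is unchanged.
Rule 3 (pre-rhotic lowering): /u/ is a high vowel immediately before /r/, so it lowers to [o]. /meurinpiveoge/ → meorinpiveoge.
Rule 4 (nasal place assimilation): /n/ precedes the labial consonant /p/, so it assimilates in place to [m]. /meorinpiveoge/ → meorimpiveoge.
Rule 5 (final vowel raising): /e/ is a mid vowel in word-final position, so it raises to [i]. /meorimpiveoge/ → meorimpiveogi.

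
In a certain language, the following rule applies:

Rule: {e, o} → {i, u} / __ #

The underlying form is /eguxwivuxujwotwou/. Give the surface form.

eguxwivuxujwotwou

No segment of /eguxwivuxujwotwou/ meets the structural description of the rule, so the form surfaces unchanged.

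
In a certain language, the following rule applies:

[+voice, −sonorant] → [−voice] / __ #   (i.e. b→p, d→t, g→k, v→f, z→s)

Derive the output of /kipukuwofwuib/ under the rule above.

kipukuwofwuip

/b/ is a voiced obstruent in word-final position, so it devoices to [p].
Surface form: [kipukuwofwuip].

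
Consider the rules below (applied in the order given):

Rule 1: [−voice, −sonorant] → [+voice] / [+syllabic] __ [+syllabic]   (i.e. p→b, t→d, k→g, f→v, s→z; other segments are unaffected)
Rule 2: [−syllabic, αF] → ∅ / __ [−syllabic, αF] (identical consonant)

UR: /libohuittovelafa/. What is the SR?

Rule 1 (intervocalic voicing): /f/ is a voiceless obstruent between vowels /a/ and /a/, so it voices to [v]. /libohuittovelafa/ → libohuittovelava.
Rule 2 (degemination): /tt/ is a geminate; the first /t/ deletes. /libohuittovelava/ → libohuitovelava.

libohuitovelava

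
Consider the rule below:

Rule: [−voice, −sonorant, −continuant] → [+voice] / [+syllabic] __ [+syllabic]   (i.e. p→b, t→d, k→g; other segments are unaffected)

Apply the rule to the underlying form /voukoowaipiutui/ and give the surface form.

vougoowaibiudui

/k/ is a voiceless stop between vowels /u/ and /o/, so it voices to [g].
/p/ is a voiceless stop between vowels /i/ and /i/, so it voices to [b].
/t/ is a voiceless stop between vowels /u/ and /u/, so it voices to [d].
Surface form: [vougoowaibiudui].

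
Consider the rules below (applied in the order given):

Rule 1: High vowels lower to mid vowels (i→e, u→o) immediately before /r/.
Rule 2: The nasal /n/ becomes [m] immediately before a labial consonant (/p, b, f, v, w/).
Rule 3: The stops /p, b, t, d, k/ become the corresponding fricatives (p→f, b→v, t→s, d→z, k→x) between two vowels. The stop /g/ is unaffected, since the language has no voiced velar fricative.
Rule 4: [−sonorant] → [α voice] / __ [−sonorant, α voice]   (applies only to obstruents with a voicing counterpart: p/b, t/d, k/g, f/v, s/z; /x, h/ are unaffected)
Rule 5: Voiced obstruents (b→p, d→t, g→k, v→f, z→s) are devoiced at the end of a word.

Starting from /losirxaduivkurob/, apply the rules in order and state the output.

Rule 1 (pre-rhotic lowering): /i/ is a high vowel immediately before /r/, so it lowers to [e]. /u/ is a high vowel immediately before /r/, so it lowers to [o]. /losirxaduivkurob/ → loserxaduivkorob.
Rule 2 (nasal place assimilation): no segment meets the environment; /loserxaduivkorob/ is unchanged.
Rule 3 (intervocalic spirantization): /d/ is a stop between vowels /a/ and /u/, so it spirantizes to the fricative [z]. /loserxaduivkorob/ → loserxazuivkorob.
Rule 4 (regressive voicing assimilation): /v/ precedes the voiceless obstruent /k/, so it devoices to [f] by assimilation. /loserxazuivkorob/ → loserxazuifkorob.
Rule 5 (final devoicing): /b/ is a voiced obstruent in word-final position, so it devoices to [p]. /loserxazuifkorob/ → loserxazuifkorop.

loserxazuifkorop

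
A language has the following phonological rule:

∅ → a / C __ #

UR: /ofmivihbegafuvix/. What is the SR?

ofmivihbegafuvixa

the form ends in the consonant /x/, so [a] is inserted word-finally.
Surface form: [ofmivihbegafuvixa].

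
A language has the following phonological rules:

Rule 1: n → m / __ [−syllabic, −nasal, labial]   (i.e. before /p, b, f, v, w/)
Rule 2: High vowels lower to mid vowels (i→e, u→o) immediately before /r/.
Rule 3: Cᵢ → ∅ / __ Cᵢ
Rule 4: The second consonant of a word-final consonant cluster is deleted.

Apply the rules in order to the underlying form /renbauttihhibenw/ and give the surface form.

Rule 1 (nasal place assimilation): /n/ precedes the labial consonant /b/, so it assimilates in place to [m]. /n/ precedes the labial consonant /w/, so it assimilates in place to [m]. /renbauttihhibenw/ → rembauttihhibemw.
Rule 2 (pre-rhotic lowering): no segment meets the environment; /rembauttihhibemw/ is unchanged.
Rule 3 (degemination): /tt/ is a geminate; the first /t/ deletes. /hh/ is a geminate; the first /h/ deletes. /rembauttihhibemw/ → rembautihibemw.
Rule 4 (final cluster simplification): /w/ is the second consonant of a word-final cluster /mw/, so it deletes. /rembautihibemw/ → rembautihibem.

rembautihibem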